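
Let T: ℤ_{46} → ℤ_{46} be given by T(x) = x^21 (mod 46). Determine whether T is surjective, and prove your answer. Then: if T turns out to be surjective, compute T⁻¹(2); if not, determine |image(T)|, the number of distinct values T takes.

12

Computing x^21 mod 46 for each x (by repeated squaring, reducing mod 46 at every step), the values T(0), T(1), …, T(45) are: 0, 1, 12, 31, 6, 37, 4, 33, 26, 41, 30, 21, 2, 39, 28, 43, 36, 19, 32, 17, 38, 11, 22, 23, 24, 35, 8, 29, 14, 27, 10, 3, 18, 7, 44, 25, 16, 5, 20, 13, 42, 9, 40, 15, 34, 45.
Every element of ℤ_{46} appears exactly once in this list, so T is a bijection, and in particular surjective.
Since T is surjective, we read off the preimage of 2 from the same table: T(12) = 2, so T⁻¹(2) = 12.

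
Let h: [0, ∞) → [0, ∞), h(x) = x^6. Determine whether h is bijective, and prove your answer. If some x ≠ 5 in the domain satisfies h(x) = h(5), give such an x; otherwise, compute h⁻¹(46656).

On [0, ∞), x ↦ x^6 is strictly increasing (injective) and for any y ∈ [0, ∞) the 6th root y^{1/6} lies in [0, ∞) (surjective). So h is bijective.
Since x ↦ x^6 is strictly increasing on [0, ∞), it is injective there, so no x ≠ 5 in the domain has h(x) = h(5). We therefore compute h⁻¹(46656) = 46656^{1/6} = 6 (indeed 6^6 = 46656).

6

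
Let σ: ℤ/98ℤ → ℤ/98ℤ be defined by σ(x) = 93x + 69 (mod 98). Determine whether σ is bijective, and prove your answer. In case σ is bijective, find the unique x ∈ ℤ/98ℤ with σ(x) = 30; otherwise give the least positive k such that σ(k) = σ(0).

47

Recall: injectivity means: for all a, b in the domain, σ(a) = σ(b) implies a = b.
If σ(a) = σ(b), then 93a ≡ 93b (mod 98). Because gcd(93, 98) = 1, we may cancel 93 to get a ≡ b (mod 98).
We now compute 93⁻¹ mod 98 explicitly. Euclid's algorithm: 98 = 1·93 + 5, 93 = 18·5 + 3, 5 = 1·3 + 2, 3 = 1·2 + 1; back-substituting gives 1 = 39·93 − 37·98, so 93⁻¹ ≡ 39 (mod 98).
For any y ∈ ℤ/98ℤ, x = 39(y − 69) mod 98 satisfies σ(x) = 93·39(y − 69) + 69 ≡ y (since 93·39 ≡ 1 mod 98). So every y has a preimage.
So σ is bijective.
Since σ is bijective, we compute σ⁻¹(30): solve 93x + 69 ≡ 30 (mod 98), i.e. 93x ≡ 59 (mod 98).
Multiplying by 93⁻¹ = 39 gives x ≡ 39·59 = 2301 = 23·98 + 47 ≡ 47 (mod 98).
Check: σ(47) = 93·47 + 69 = 4440 = 45·98 + 30 ≡ 30 (mod 98).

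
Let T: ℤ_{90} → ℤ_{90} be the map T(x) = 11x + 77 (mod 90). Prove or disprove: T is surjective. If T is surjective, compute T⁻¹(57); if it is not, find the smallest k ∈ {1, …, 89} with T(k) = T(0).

Since gcd(11, 90) = 1, 11 is invertible modulo 90. Euclid's algorithm: 90 = 8·11 + 2, 11 = 5·2 + 1; back-substituting gives 1 = 41·11 − 5·90, so 11⁻¹ ≡ 41 (mod 90).
Then y ↦ 41(y − 77) is a two-sided inverse to T, so every y ∈ ℤ_{90} has a preimage.
Hence T is surjective.
Since T is surjective, we compute T⁻¹(57): solve 11x + 77 ≡ 57 (mod 90), i.e. 11x ≡ 70 (mod 90).
Multiplying by 11⁻¹ = 41 gives x ≡ 41·70 = 2870 = 31·90 + 80 ≡ 80 (mod 90).
Check: T(80) = 11·80 + 77 = 957 = 10·90 + 57 ≡ 57 (mod 90).

80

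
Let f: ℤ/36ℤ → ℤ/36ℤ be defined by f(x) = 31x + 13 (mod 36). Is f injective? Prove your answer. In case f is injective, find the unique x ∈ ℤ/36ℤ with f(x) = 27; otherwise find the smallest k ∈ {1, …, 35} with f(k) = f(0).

Recall that f is injective if f(x_1) = f(x_2) implies x_1 = x_2.
Suppose f(x_1) = f(x_2) in ℤ/36ℤ. Then 31x_1 + 13 ≡ 31x_2 + 13 (mod 36), therefore 31(x_1 − x_2) ≡ 0 (mod 36).
Since gcd(31, 36) = 1, 31 is invertible modulo 36, thus x_1 − x_2 ≡ 0 (mod 36), i.e. x_1 = x_2.
Hence f is injective.
We now compute 31⁻¹ mod 36 explicitly. Euclid's algorithm: 36 = 1·31 + 5, 31 = 6·5 + 1; back-substituting gives 1 = 7·31 − 6·36, so 31⁻¹ ≡ 7 (mod 36).
Since f is injective, we find f⁻¹(27): we need 31x ≡ 27 − 13 ≡ 14 (mod 36). Using 31⁻¹ = 7: x ≡ 7·14 = 98 = 2·36 + 26, so x = 26.
Check: f(26) = 31·26 + 13 = 819 = 22·36 + 27 ≡ 27 (mod 36).

26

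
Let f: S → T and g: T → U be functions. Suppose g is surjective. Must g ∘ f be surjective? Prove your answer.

not surjective

No. Take S = {1}, T = U = {1, 2, 3}, f(1) = 1, and g = identity (surjective).
Then (g ∘ f)(1) = 1, and 3 ∈ U has no preimage under g ∘ f, so g ∘ f is not surjective.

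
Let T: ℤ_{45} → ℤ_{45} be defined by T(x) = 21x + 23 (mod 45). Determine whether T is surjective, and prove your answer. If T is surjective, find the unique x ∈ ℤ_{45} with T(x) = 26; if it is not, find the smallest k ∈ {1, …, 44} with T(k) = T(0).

Recall that T is surjective if every y in the codomain equals T(x) for some x in the domain.
Since gcd(21, 45) = 3, we have 21x ≡ 0 (mod 3) for all x, so T(x) ≡ 2 (mod 3).
But 0 ≢ 2 (mod 3), so 0 ∈ ℤ_{45} has no preimage. Thus T is not surjective.
Since T is not surjective, we find the least positive k with T(k) = T(0): this means 21k ≡ 0 (mod 45), i.e. 45 ∣ 21k. Since gcd(21, 45) = 3, dividing through by 3 this holds exactly when 15 ∣ 7k, and as gcd(7, 15) = 1, exactly when 15 ∣ k.
The smallest positive such k is 15.

15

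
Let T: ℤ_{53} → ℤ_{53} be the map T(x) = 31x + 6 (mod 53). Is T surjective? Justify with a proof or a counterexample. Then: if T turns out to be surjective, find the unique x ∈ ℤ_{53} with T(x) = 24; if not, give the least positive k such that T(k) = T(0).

Since gcd(31, 53) = 1, 31 is invertible modulo 53. Euclid's algorithm: 53 = 1·31 + 22, 31 = 1·22 + 9, 22 = 2·9 + 4, 9 = 2·4 + 1; back-substituting gives 1 = 12·31 − 7·53, so 31⁻¹ ≡ 12 (mod 53).
Then y ↦ 12(y − 6) is a two-sided inverse to T, so every y ∈ ℤ_{53} has a preimage.
Thus T is surjective.
Since T is surjective, we compute T⁻¹(24): solve 31x + 6 ≡ 24 (mod 53), i.e. 31x ≡ 18 (mod 53).
Multiplying by 31⁻¹ = 12 gives x ≡ 12·18 = 216 = 4·53 + 4 ≡ 4 (mod 53).
Check: T(4) = 31·4 + 6 = 130 = 2·53 + 24 ≡ 24 (mod 53).

4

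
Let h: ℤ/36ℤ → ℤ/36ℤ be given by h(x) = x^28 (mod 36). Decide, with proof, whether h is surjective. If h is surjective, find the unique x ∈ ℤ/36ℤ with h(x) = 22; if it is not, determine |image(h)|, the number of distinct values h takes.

h(0) = 0^28 = 0.
h(6): Repeated squaring mod 36: 6^1 ≡ 6, 6^2 ≡ 6² = 36 ≡ 0, 6^4 ≡ 0² = 0, 6^8 ≡ 0² = 0, 6^16 ≡ 0² = 0. Since 28 = 16 + 8 + 4, 6^28 ≡ 0·0·0: 0·0 = 0, then 0·0 = 0. So 6^28 ≡ 0 (mod 36).
So h(0) = h(6) = 0 while 0 ≠ 6, thus h is not injective.
A non-injective map from the 36-element set ℤ/36ℤ to itself takes at most 35 distinct values, so it cannot be surjective. Thus h is not surjective.
Since h is not surjective, we determine |image(h)|. Computing x^28 mod 36 for each x (by repeated squaring, reducing mod 36 at every step), the values h(0), h(1), …, h(35) are: 0, 1, 16, 9, 4, 13, 0, 25, 28, 9, 28, 25, 0, 13, 4, 9, 16, 1, 0, 1, 16, 9, 4, 13, 0, 25, 28, 9, 28, 25, 0, 13, 4, 9, 16, 1.
The distinct values are {0, 1, 4, 9, 13, 16, 25, 28}; there are 8 of them.

8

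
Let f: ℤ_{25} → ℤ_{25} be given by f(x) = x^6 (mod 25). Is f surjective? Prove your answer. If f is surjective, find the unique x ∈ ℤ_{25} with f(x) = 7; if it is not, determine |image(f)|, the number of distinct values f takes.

f(0) = 0^6 = 0.
f(5): Repeated squaring mod 25: 5^1 ≡ 5, 5^2 ≡ 5² = 25 ≡ 0, 5^4 ≡ 0² = 0. Since 6 = 4 + 2, 5^6 ≡ 0·0: 0·0 = 0. So 5^6 ≡ 0 (mod 25).
So f(0) = f(5) = 0 while 0 ≠ 5, thus f is not injective.
A non-injective map from the 25-element set ℤ_{25} to itself takes at most 24 distinct values, so it cannot be surjective. Thus f is not surjective.
Since f is not surjective, we determine |image(f)|. Computing x^6 mod 25 for each x (by repeated squaring, reducing mod 25 at every step), the values f(0), f(1), …, f(24) are: 0, 1, 14, 4, 21, 0, 6, 24, 19, 16, 0, 11, 9, 9, 11, 0, 16, 19, 24, 6, 0, 21, 4, 14, 1.
The distinct values are {0, 1, 4, 6, 9, 11, 14, 16, 19, 21, 24}; there are 11 of them.

11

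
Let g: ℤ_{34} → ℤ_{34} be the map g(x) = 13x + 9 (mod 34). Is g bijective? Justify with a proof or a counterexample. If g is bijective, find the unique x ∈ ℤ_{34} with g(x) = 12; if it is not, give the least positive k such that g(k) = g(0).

29

If g(u) = g(v), then 13u ≡ 13v (mod 34). Because gcd(13, 34) = 1, we may cancel 13 to get u ≡ v (mod 34).
We now compute 13⁻¹ mod 34 explicitly. Euclid's algorithm: 34 = 2·13 + 8, 13 = 1·8 + 5, 8 = 1·5 + 3, 5 = 1·3 + 2, 3 = 1·2 + 1; back-substituting gives 1 = 21·13 − 8·34, so 13⁻¹ ≡ 21 (mod 34).
For any y ∈ ℤ_{34}, x = 21(y − 9) mod 34 satisfies g(x) = 13·21(y − 9) + 9 ≡ y (since 13·21 ≡ 1 mod 34). So every y has a preimage.
Therefore g is bijective.
Since g is bijective, we find g⁻¹(12): we need 13x ≡ 12 − 9 ≡ 3 (mod 34). Using 13⁻¹ = 21: x ≡ 21·3 = 63 = 1·34 + 29, so x = 29.
Check: g(29) = 13·29 + 9 = 386 = 11·34 + 12 ≡ 12 (mod 34).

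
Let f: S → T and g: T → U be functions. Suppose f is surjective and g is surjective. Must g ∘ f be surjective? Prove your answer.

Let c ∈ U. Since g is surjective, there is b ∈ T with g(b) = c. Since f is surjective, there is a ∈ S with f(a) = b.
Then (g ∘ f)(a) = g(b) = c. So g ∘ f is surjective.

surjective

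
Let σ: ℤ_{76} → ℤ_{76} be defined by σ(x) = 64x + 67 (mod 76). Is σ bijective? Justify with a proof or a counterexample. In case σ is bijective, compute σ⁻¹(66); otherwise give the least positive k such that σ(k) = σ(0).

We have gcd(64, 76) = 4 > 1. Taking s = 0 and t = 19: σ(0) = 67 and σ(19) = 64·19 + 67 = 1283 ≡ 67 (mod 76).
So σ(0) = σ(19) while 0 ≠ 19, thus σ is not injective, hence not bijective.
Since σ is not bijective, we find the least positive k with σ(k) = σ(0): this means 64k ≡ 0 (mod 76), i.e. 76 ∣ 64k. Since gcd(64, 76) = 4, dividing through by 4 this holds exactly when 19 ∣ 16k, and as gcd(16, 19) = 1, exactly when 19 ∣ k.
The smallest positive such k is 19.

19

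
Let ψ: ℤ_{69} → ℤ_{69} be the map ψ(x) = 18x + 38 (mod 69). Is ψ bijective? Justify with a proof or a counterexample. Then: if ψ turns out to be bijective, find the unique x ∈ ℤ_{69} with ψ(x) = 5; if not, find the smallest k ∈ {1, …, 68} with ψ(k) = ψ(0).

We have gcd(18, 69) = 3 > 1. Taking a = 0 and b = 23: ψ(0) = 38 and ψ(23) = 18·23 + 38 = 452 ≡ 38 (mod 69).
So ψ(0) = ψ(23) while 0 ≠ 23, therefore ψ is not injective, hence not bijective.
Since ψ is not bijective, we find the least positive k with ψ(k) = ψ(0): this means 18k ≡ 0 (mod 69), i.e. 69 ∣ 18k. Since gcd(18, 69) = 3, dividing through by 3 this holds exactly when 23 ∣ 6k, and as gcd(6, 23) = 1, exactly when 23 ∣ k.
The smallest positive such k is 23.

23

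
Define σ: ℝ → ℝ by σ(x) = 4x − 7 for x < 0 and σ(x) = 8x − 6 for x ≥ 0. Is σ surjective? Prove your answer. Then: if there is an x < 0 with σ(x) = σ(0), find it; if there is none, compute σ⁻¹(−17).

Both pieces are strictly increasing (slopes 4 and 8), so each is injective on its own interval.
The left piece maps (−∞, 0) onto (−∞, −7); the right piece maps [0, ∞) onto [−6, ∞).
The union (−∞, −7) ∪ [−6, ∞) omits the interval between −7 and −6; in particular −7 has no preimage. So σ is not surjective.
Because the two images are disjoint, no x < 0 has σ(x) = σ(0), so we compute σ⁻¹(−17): −17 lies in (−∞, −7), so solve 4x − 7 = −17: x = (−17 + 7)/4 = −5/2.

-5/2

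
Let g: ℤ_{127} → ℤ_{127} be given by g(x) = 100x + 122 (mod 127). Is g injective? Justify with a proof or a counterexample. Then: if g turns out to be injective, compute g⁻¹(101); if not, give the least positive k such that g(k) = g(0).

Recall that g is injective if g(x_1) = g(x_2) implies x_1 = x_2.
Suppose g(x_1) = g(x_2) in ℤ_{127}. Then 100x_1 + 122 ≡ 100x_2 + 122 (mod 127), hence 100(x_1 − x_2) ≡ 0 (mod 127).
Since gcd(100, 127) = 1, 100 is invertible modulo 127, hence x_1 − x_2 ≡ 0 (mod 127), i.e. x_1 = x_2.
Thus g is injective.
We now compute 100⁻¹ mod 127 explicitly. Euclid's algorithm: 127 = 1·100 + 27, 100 = 3·27 + 19, 27 = 1·19 + 8, 19 = 2·8 + 3, 8 = 2·3 + 2, 3 = 1·2 + 1; back-substituting gives 1 = 47·100 − 37·127, so 100⁻¹ ≡ 47 (mod 127).
Since g is injective, we find g⁻¹(101): we need 100x ≡ 101 − 122 ≡ 106 (mod 127). Using 100⁻¹ = 47: x ≡ 47·106 = 4982 = 39·127 + 29, so x = 29.
Check: g(29) = 100·29 + 122 = 3022 = 23·127 + 101 ≡ 101 (mod 127).

29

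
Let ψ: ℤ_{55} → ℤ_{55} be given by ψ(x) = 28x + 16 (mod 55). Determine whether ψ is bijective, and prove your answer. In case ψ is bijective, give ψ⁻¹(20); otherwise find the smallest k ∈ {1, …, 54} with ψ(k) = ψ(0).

Suppose ψ(u) = ψ(v) in ℤ_{55}. Then 28u + 16 ≡ 28v + 16 (mod 55), thus 28(u − v) ≡ 0 (mod 55).
Since gcd(28, 55) = 1, 28 is invertible modulo 55, hence u − v ≡ 0 (mod 55), i.e. u = v.
We now compute 28⁻¹ mod 55 explicitly. Euclid's algorithm: 55 = 1·28 + 27, 28 = 1·27 + 1; back-substituting gives 1 = 2·28 − 1·55, so 28⁻¹ ≡ 2 (mod 55).
For any y ∈ ℤ_{55}, x = 2(y − 16) mod 55 satisfies ψ(x) = 28·2(y − 16) + 16 ≡ y (since 28·2 ≡ 1 mod 55). So every y has a preimage.
So ψ is bijective.
Since ψ is bijective, we compute ψ⁻¹(20): solve 28x + 16 ≡ 20 (mod 55), i.e. 28x ≡ 4 (mod 55).
Multiplying by 28⁻¹ = 2 gives x ≡ 2·4 = 8 ≡ 8 (mod 55).
Check: ψ(8) = 28·8 + 16 = 240 = 4·55 + 20 ≡ 20 (mod 55).

8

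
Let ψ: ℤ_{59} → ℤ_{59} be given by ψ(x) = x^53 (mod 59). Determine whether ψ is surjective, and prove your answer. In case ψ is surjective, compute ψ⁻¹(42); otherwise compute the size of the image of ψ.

56

Since 59 is prime, the nonzero elements of ℤ_{59} form a cyclic group of order 58.
As gcd(53, 58) = 1, raising to the 53rd power is a bijection on this group: if s^53 ≡ t^53 then (st^{−1})^53 = 1, and the only element of order dividing gcd(53, 58) = 1 is 1, so s = t.
With ψ(0) = 0 this makes ψ injective on all of ℤ_{59}, hence bijective (finite equal-size domain and codomain). In particular ψ is surjective.
Since ψ is surjective, we find the preimage of 42. The inverse of x ↦ x^53 on (ℤ_{59})^× is x ↦ x^23, because 53·23 = 1219 = 21·58 + 1 ≡ 1 (mod 58) and x^{58} = 1 for x ≠ 0 (Fermat). So ψ⁻¹(42) = 42^23 mod 59.
Repeated squaring mod 59: 42^1 ≡ 42, 42^2 ≡ 42² = 1764 ≡ 53, 42^4 ≡ 53² = 2809 ≡ 36, 42^8 ≡ 36² = 1296 ≡ 57, 42^16 ≡ 57² = 3249 ≡ 4. Since 23 = 16 + 4 + 2 + 1, 42^23 ≡ 4·36·53·42: 4·36 = 144 ≡ 26, then 26·53 = 1378 ≡ 21, then 21·42 = 882 ≡ 56. So 42^23 ≡ 56 (mod 59).
Hence ψ⁻¹(42) = 56.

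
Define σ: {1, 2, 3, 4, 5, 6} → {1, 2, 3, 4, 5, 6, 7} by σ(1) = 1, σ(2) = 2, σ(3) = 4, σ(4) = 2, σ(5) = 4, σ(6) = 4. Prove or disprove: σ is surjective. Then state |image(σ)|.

No element maps to 3, so σ is not surjective.
The image of σ is {1, 2, 4}, which has 3 elements.

3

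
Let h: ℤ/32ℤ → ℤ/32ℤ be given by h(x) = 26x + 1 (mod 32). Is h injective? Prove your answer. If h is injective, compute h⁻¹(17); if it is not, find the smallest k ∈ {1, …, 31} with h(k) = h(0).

We have gcd(26, 32) = 2 > 1. Taking s = 0 and t = 16: h(0) = 1 and h(16) = 26·16 + 1 = 417 ≡ 1 (mod 32).
So h(0) = h(16) while 0 ≠ 16, so h is not injective.
Since h is not injective, we find the least positive k with h(k) = h(0): this means 26k ≡ 0 (mod 32), i.e. 32 ∣ 26k. Since gcd(26, 32) = 2, dividing through by 2 this holds exactly when 16 ∣ 13k, and as gcd(13, 16) = 1, exactly when 16 ∣ k.
The smallest positive such k is 16.

16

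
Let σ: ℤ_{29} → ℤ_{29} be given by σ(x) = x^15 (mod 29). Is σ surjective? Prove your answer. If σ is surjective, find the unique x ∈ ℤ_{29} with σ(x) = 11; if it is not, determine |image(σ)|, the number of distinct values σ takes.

18

Since 29 is prime, the nonzero elements of ℤ_{29} form a cyclic group of order 28.
As gcd(15, 28) = 1, raising to the 15th power is a bijection on this group: if s^15 ≡ t^15 then (st^{−1})^15 = 1, and the only element of order dividing gcd(15, 28) = 1 is 1, so s = t.
With σ(0) = 0 this makes σ injective on all of ℤ_{29}, hence bijective (finite equal-size domain and codomain). In particular σ is surjective.
Since σ is surjective, we find the preimage of 11. The inverse of x ↦ x^15 on (ℤ_{29})^× is x ↦ x^15, because 15·15 = 225 = 8·28 + 1 ≡ 1 (mod 28) and x^{28} = 1 for x ≠ 0 (Fermat). So σ⁻¹(11) = 11^15 mod 29.
Repeated squaring mod 29: 11^1 ≡ 11, 11^2 ≡ 11² = 121 ≡ 5, 11^4 ≡ 5² = 25, 11^8 ≡ 25² = 625 ≡ 16. Since 15 = 8 + 4 + 2 + 1, 11^15 ≡ 16·25·5·11: 16·25 = 400 ≡ 23, then 23·5 = 115 ≡ 28, then 28·11 = 308 ≡ 18. So 11^15 ≡ 18 (mod 29).
Hence σ⁻¹(11) = 18.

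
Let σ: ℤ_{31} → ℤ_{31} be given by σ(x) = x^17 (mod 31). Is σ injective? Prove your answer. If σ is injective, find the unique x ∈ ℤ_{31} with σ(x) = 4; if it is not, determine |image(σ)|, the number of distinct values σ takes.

2

Since 31 is prime, the nonzero elements of ℤ_{31} form a cyclic group of order 30.
As gcd(17, 30) = 1, raising to the 17th power is a bijection on this group: if u^17 ≡ v^17 then (uv^{−1})^17 = 1, and the only element of order dividing gcd(17, 30) = 1 is 1, so u = v.
With σ(0) = 0 this makes σ injective on all of ℤ_{31}, hence bijective (finite equal-size domain and codomain). In particular σ is injective.
Since σ is injective, we find the preimage of 4. The inverse of x ↦ x^17 on (ℤ_{31})^× is x ↦ x^23, because 17·23 = 391 = 13·30 + 1 ≡ 1 (mod 30) and x^{30} = 1 for x ≠ 0 (Fermat). So σ⁻¹(4) = 4^23 mod 31.
Repeated squaring mod 31: 4^1 ≡ 4, 4^2 ≡ 4² = 16, 4^4 ≡ 16² = 256 ≡ 8, 4^8 ≡ 8² = 64 ≡ 2, 4^16 ≡ 2² = 4. Since 23 = 16 + 4 + 2 + 1, 4^23 ≡ 4·8·16·4: 4·8 = 32 ≡ 1, then 1·16 = 16, then 16·4 = 64 ≡ 2. So 4^23 ≡ 2 (mod 31).
Hence σ⁻¹(4) = 2.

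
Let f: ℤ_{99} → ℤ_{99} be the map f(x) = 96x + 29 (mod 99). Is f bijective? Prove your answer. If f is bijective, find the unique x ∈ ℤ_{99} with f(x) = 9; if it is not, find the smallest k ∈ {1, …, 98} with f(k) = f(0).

We have gcd(96, 99) = 3 > 1. Taking x_1 = 0 and x_2 = 33: f(0) = 29 and f(33) = 96·33 + 29 = 3197 ≡ 29 (mod 99).
So f(0) = f(33) while 0 ≠ 33, so f is not injective, hence not bijective.
Since f is not bijective, we find the least positive k with f(k) = f(0): this means 96k ≡ 0 (mod 99), i.e. 99 ∣ 96k. Since gcd(96, 99) = 3, dividing through by 3 this holds exactly when 33 ∣ 32k, and as gcd(32, 33) = 1, exactly when 33 ∣ k.
The smallest positive such k is 33.

33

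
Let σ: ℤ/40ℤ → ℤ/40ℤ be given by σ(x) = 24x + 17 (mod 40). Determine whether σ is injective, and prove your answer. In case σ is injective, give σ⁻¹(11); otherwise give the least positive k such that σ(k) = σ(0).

We have gcd(24, 40) = 8 > 1. Taking s = 0 and t = 5: σ(0) = 17 and σ(5) = 24·5 + 17 = 137 ≡ 17 (mod 40).
So σ(0) = σ(5) while 0 ≠ 5, hence σ is not injective.
Since σ is not injective, we find the least positive k with σ(k) = σ(0): this means 24k ≡ 0 (mod 40), i.e. 40 ∣ 24k. Since gcd(24, 40) = 8, dividing through by 8 this holds exactly when 5 ∣ 3k, and as gcd(3, 5) = 1, exactly when 5 ∣ k.
The smallest positive such k is 5.

5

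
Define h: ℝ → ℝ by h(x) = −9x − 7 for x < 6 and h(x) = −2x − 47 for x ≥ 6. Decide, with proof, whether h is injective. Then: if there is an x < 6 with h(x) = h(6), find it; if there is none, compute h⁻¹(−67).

52/9

Both pieces are strictly decreasing (slopes −9 and −2), so each is injective on its own interval.
The left piece maps (−∞, 6) onto (−61, ∞); the right piece maps [6, ∞) onto (−∞, −59].
These images overlap. In particular h(6) = −59 (right piece), and solving −9x − 7 = −59 on the left piece gives x = 52/9 < 6.
So h(52/9) = h(6) with 52/9 ≠ 6, and h is not injective. This x = 52/9 is the requested value below 6.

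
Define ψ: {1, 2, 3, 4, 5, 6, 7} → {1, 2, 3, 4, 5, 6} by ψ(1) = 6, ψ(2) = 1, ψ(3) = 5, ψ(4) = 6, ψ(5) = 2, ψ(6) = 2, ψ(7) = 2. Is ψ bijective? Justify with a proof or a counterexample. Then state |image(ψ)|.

ψ(1) = 6 = ψ(4) with 1 ≠ 4, so ψ is not injective, hence not bijective.
The image of ψ is {1, 2, 5, 6}, which has 4 elements.

4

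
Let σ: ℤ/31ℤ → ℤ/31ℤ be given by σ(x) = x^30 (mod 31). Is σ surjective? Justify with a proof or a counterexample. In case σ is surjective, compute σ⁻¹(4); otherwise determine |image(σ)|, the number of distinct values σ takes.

σ(1) = 1^30 = 1.
σ(2): Repeated squaring mod 31: 2^1 ≡ 2, 2^2 ≡ 2² = 4, 2^4 ≡ 4² = 16, 2^8 ≡ 16² = 256 ≡ 8, 2^16 ≡ 8² = 64 ≡ 2. Since 30 = 16 + 8 + 4 + 2, 2^30 ≡ 2·8·16·4: 2·8 = 16, then 16·16 = 256 ≡ 8, then 8·4 = 32 ≡ 1. So 2^30 ≡ 1 (mod 31).
So σ(1) = σ(2) = 1 while 1 ≠ 2, hence σ is not injective.
A non-injective map from the 31-element set ℤ/31ℤ to itself takes at most 30 distinct values, so it cannot be surjective. Hence σ is not surjective.
Since σ is not surjective, we determine |image(σ)|. Computing x^30 mod 31 for each x (by repeated squaring, reducing mod 31 at every step), the values σ(0), σ(1), …, σ(30) are: 0, 1, 1, 1, 1, 1, 1, 1, 1, 1, 1, 1, 1, 1, 1, 1, 1, 1, 1, 1, 1, 1, 1, 1, 1, 1, 1, 1, 1, 1, 1.
The distinct values are {0, 1}; there are 2 of them.

2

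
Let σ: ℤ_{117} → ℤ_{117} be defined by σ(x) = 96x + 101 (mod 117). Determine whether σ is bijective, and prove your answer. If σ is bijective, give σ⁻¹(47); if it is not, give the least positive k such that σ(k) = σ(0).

39

Recall that σ is injective if σ(u) = σ(v) implies u = v.
We have gcd(96, 117) = 3 > 1. Taking u = 0 and v = 39: σ(0) = 101 and σ(39) = 96·39 + 101 = 3845 ≡ 101 (mod 117).
So σ(0) = σ(39) while 0 ≠ 39, thus σ is not injective, hence not bijective.
Since σ is not bijective, we find the least positive k with σ(k) = σ(0): this means 96k ≡ 0 (mod 117), i.e. 117 ∣ 96k. Since gcd(96, 117) = 3, dividing through by 3 this holds exactly when 39 ∣ 32k, and as gcd(32, 39) = 1, exactly when 39 ∣ k.
The smallest positive such k is 39.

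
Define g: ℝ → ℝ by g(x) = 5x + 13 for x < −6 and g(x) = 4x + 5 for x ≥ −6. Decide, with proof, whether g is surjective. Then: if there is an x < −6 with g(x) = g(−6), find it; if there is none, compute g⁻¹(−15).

-32/5

Both pieces are strictly increasing (slopes 5 and 4), so each is injective on its own interval.
The left piece maps (−∞, −6) onto (−∞, −17); the right piece maps [−6, ∞) onto [−19, ∞).
The union (−∞, −17) ∪ [−19, ∞) covers ℝ, so g is surjective.
For the follow-up: the images overlap, so an x < −6 with g(x) = g(−6) exists. g(−6) = −19; solving 5x + 13 = −19 for x < −6 gives x = (−19 − 13)/5 = −32/5.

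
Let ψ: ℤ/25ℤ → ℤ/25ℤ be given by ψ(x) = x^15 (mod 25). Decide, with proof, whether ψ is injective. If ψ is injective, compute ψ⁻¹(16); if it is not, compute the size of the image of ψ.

5

ψ(0) = 0^15 = 0.
ψ(5): Repeated squaring mod 25: 5^1 ≡ 5, 5^2 ≡ 5² = 25 ≡ 0, 5^4 ≡ 0² = 0, 5^8 ≡ 0² = 0. Since 15 = 8 + 4 + 2 + 1, 5^15 ≡ 0·0·0·5: 0·0 = 0, then 0·0 = 0, then 0·5 = 0. So 5^15 ≡ 0 (mod 25).
So ψ(0) = ψ(5) = 0 while 0 ≠ 5, thus ψ is not injective.
Since ψ is not injective, we determine |image(ψ)|. Computing x^15 mod 25 for each x (by repeated squaring, reducing mod 25 at every step), the values ψ(0), ψ(1), …, ψ(24) are: 0, 1, 18, 7, 24, 0, 1, 18, 7, 24, 0, 1, 18, 7, 24, 0, 1, 18, 7, 24, 0, 1, 18, 7, 24.
The distinct values are {0, 1, 7, 18, 24}; there are 5 of them.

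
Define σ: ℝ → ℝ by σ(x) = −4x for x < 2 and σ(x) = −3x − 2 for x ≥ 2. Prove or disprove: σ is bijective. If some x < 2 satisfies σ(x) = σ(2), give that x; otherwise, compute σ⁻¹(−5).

5/4

Both pieces are strictly decreasing (slopes −4 and −3), so each is injective on its own interval.
The left piece maps (−∞, 2) onto (−8, ∞); the right piece maps [2, ∞) onto (−∞, −8].
Since −8 = −8, the images partition ℝ: σ is injective and surjective, hence bijective.
Because the two images are disjoint, no x < 2 has σ(x) = σ(2), so we compute σ⁻¹(−5): −5 lies in (−8, ∞), so solve −4x = −5: x = (−5 − 0)/(−4) = 5/4.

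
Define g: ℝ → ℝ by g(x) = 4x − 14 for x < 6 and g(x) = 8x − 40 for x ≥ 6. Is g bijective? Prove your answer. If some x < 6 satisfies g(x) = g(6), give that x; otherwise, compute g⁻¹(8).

Both pieces are strictly increasing (slopes 4 and 8), so each is injective on its own interval.
The left piece maps (−∞, 6) onto (−∞, 10); the right piece maps [6, ∞) onto [8, ∞).
These images overlap. In particular g(6) = 8 (right piece), and solving 4x − 14 = 8 on the left piece gives x = 11/2 < 6.
So g(11/2) = g(6) with 11/2 ≠ 6, and g is not injective, hence not bijective. This x = 11/2 is the requested value below 6.

11/2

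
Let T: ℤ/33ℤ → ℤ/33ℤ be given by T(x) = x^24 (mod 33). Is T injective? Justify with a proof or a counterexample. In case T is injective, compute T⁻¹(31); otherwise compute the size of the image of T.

12

T(4): Repeated squaring mod 33: 4^1 ≡ 4, 4^2 ≡ 4² = 16, 4^4 ≡ 16² = 256 ≡ 25, 4^8 ≡ 25² = 625 ≡ 31, 4^16 ≡ 31² = 961 ≡ 4. Since 24 = 16 + 8, 4^24 ≡ 4·31: 4·31 = 124 ≡ 25. So 4^24 ≡ 25 (mod 33).
T(7): Repeated squaring mod 33: 7^1 ≡ 7, 7^2 ≡ 7² = 49 ≡ 16, 7^4 ≡ 16² = 256 ≡ 25, 7^8 ≡ 25² = 625 ≡ 31, 7^16 ≡ 31² = 961 ≡ 4. Since 24 = 16 + 8, 7^24 ≡ 4·31: 4·31 = 124 ≡ 25. So 7^24 ≡ 25 (mod 33).
So T(4) = T(7) = 25 while 4 ≠ 7, so T is not injective.
Since T is not injective, we determine |image(T)|. Computing x^24 mod 33 for each x (by repeated squaring, reducing mod 33 at every step), the values T(0), T(1), …, T(32) are: 0, 1, 16, 15, 25, 31, 9, 25, 4, 27, 1, 22, 12, 16, 4, 3, 31, 31, 3, 4, 16, 12, 22, 1, 27, 4, 25, 9, 31, 25, 15, 16, 1.
The distinct values are {0, 1, 3, 4, 9, 12, 15, 16, 22, 25, 27, 31}; there are 12 of them.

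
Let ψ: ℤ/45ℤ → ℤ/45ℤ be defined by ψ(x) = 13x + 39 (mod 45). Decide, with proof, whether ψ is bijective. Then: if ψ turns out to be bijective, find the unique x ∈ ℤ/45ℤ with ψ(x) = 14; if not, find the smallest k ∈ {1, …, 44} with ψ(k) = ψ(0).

Suppose ψ(s) = ψ(t) in ℤ/45ℤ. Then 13s + 39 ≡ 13t + 39 (mod 45), hence 13(s − t) ≡ 0 (mod 45).
Since gcd(13, 45) = 1, 13 is invertible modulo 45, so s − t ≡ 0 (mod 45), i.e. s = t.
We now compute 13⁻¹ mod 45 explicitly. Euclid's algorithm: 45 = 3·13 + 6, 13 = 2·6 + 1; back-substituting gives 1 = 7·13 − 2·45, so 13⁻¹ ≡ 7 (mod 45).
For any y ∈ ℤ/45ℤ, x = 7(y − 39) mod 45 satisfies ψ(x) = 13·7(y − 39) + 39 ≡ y (since 13·7 ≡ 1 mod 45). So every y has a preimage.
Hence ψ is bijective.
Since ψ is bijective, we compute ψ⁻¹(14): solve 13x + 39 ≡ 14 (mod 45), i.e. 13x ≡ 20 (mod 45).
Multiplying by 13⁻¹ = 7 gives x ≡ 7·20 = 140 = 3·45 + 5 ≡ 5 (mod 45).
Check: ψ(5) = 13·5 + 39 = 104 = 2·45 + 14 ≡ 14 (mod 45).

5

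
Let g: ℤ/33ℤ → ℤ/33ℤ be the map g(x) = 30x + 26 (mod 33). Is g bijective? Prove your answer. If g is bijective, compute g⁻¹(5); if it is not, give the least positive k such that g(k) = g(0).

11

We have gcd(30, 33) = 3 > 1. Taking x_1 = 0 and x_2 = 11: g(0) = 26 and g(11) = 30·11 + 26 = 356 ≡ 26 (mod 33).
So g(0) = g(11) while 0 ≠ 11, so g is not injective, hence not bijective.
Since g is not bijective, we find the least positive k with g(k) = g(0): this means 30k ≡ 0 (mod 33), i.e. 33 ∣ 30k. Since gcd(30, 33) = 3, dividing through by 3 this holds exactly when 11 ∣ 10k, and as gcd(10, 11) = 1, exactly when 11 ∣ k.
The smallest positive such k is 11.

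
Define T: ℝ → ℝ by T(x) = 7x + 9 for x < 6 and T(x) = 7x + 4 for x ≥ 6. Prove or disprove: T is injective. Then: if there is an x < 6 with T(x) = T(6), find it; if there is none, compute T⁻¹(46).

37/7

Both pieces are strictly increasing (slopes 7 and 7), so each is injective on its own interval.
The left piece maps (−∞, 6) onto (−∞, 51); the right piece maps [6, ∞) onto [46, ∞).
These images overlap. In particular T(6) = 46 (right piece), and solving 7x + 9 = 46 on the left piece gives x = 37/7 < 6.
So T(37/7) = T(6) with 37/7 ≠ 6, and T is not injective. This x = 37/7 is the requested value below 6.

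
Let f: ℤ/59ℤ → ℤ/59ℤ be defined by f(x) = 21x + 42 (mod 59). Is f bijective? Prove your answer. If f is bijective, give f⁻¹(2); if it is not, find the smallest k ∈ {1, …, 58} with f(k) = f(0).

If f(x_1) = f(x_2), then 21x_1 ≡ 21x_2 (mod 59). Because gcd(21, 59) = 1, we may cancel 21 to get x_1 ≡ x_2 (mod 59).
We now compute 21⁻¹ mod 59 explicitly. Euclid's algorithm: 59 = 2·21 + 17, 21 = 1·17 + 4, 17 = 4·4 + 1; back-substituting gives 1 = 45·21 − 16·59, so 21⁻¹ ≡ 45 (mod 59).
For any y ∈ ℤ/59ℤ, x = 45(y − 42) mod 59 satisfies f(x) = 21·45(y − 42) + 42 ≡ y (since 21·45 ≡ 1 mod 59). So every y has a preimage.
Hence f is bijective.
Since f is bijective, we compute f⁻¹(2): solve 21x + 42 ≡ 2 (mod 59), i.e. 21x ≡ 19 (mod 59).
Multiplying by 21⁻¹ = 45 gives x ≡ 45·19 = 855 = 14·59 + 29 ≡ 29 (mod 59).
Check: f(29) = 21·29 + 42 = 651 = 11·59 + 2 ≡ 2 (mod 59).

29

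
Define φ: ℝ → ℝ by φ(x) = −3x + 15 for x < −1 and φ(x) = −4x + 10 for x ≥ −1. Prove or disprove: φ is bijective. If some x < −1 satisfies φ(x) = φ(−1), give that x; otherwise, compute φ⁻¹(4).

Both pieces are strictly decreasing (slopes −3 and −4), so each is injective on its own interval.
The left piece maps (−∞, −1) onto (18, ∞); the right piece maps [−1, ∞) onto (−∞, 14].
The images leave a gap (18 has no preimage), so φ is not surjective, hence not bijective.
Because the two images are disjoint, no x < −1 has φ(x) = φ(−1), so we compute φ⁻¹(4): 4 lies in (−∞, 14], so solve −4x + 10 = 4: x = (4 − 10)/(−4) = 3/2.

3/2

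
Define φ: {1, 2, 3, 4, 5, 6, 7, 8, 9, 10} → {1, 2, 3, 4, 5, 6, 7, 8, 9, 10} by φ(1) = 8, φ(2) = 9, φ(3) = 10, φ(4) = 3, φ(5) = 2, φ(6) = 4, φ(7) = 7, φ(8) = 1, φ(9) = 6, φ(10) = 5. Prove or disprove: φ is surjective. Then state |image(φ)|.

Every element of the codomain has a preimage: 1 = φ(8), 2 = φ(5), 3 = φ(4), 4 = φ(6), 5 = φ(10), 6 = φ(9), 7 = φ(7), 8 = φ(1), 9 = φ(2), 10 = φ(3).
So φ is surjective.
The image of φ is {1, 2, 3, 4, 5, 6, 7, 8, 9, 10}, which has 10 elements.

10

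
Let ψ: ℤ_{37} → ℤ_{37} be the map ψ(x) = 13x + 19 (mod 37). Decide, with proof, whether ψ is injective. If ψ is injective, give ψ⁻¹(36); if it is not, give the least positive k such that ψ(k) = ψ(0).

If ψ(x_1) = ψ(x_2), then 13x_1 ≡ 13x_2 (mod 37). Because gcd(13, 37) = 1, we may cancel 13 to get x_1 ≡ x_2 (mod 37).
Thus ψ is injective.
We now compute 13⁻¹ mod 37 explicitly. Euclid's algorithm: 37 = 2·13 + 11, 13 = 1·11 + 2, 11 = 5·2 + 1; back-substituting gives 1 = 20·13 − 7·37, so 13⁻¹ ≡ 20 (mod 37).
Since ψ is injective, we compute ψ⁻¹(36): solve 13x + 19 ≡ 36 (mod 37), i.e. 13x ≡ 17 (mod 37).
Multiplying by 13⁻¹ = 20 gives x ≡ 20·17 = 340 = 9·37 + 7 ≡ 7 (mod 37).
Check: ψ(7) = 13·7 + 19 = 110 = 2·37 + 36 ≡ 36 (mod 37).

7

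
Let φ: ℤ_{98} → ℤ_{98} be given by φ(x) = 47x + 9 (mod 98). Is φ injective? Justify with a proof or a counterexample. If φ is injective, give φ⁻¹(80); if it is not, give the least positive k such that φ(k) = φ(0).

Suppose φ(a) = φ(b) in ℤ_{98}. Then 47a + 9 ≡ 47b + 9 (mod 98), therefore 47(a − b) ≡ 0 (mod 98).
Since gcd(47, 98) = 1, 47 is invertible modulo 98, thus a − b ≡ 0 (mod 98), i.e. a = b.
Therefore φ is injective.
We now compute 47⁻¹ mod 98 explicitly. Euclid's algorithm: 98 = 2·47 + 4, 47 = 11·4 + 3, 4 = 1·3 + 1; back-substituting gives 1 = 73·47 − 35·98, so 47⁻¹ ≡ 73 (mod 98).
Since φ is injective, we find φ⁻¹(80): we need 47x ≡ 80 − 9 ≡ 71 (mod 98). Using 47⁻¹ = 73: x ≡ 73·71 = 5183 = 52·98 + 87, so x = 87.
Check: φ(87) = 47·87 + 9 = 4098 = 41·98 + 80 ≡ 80 (mod 98).

87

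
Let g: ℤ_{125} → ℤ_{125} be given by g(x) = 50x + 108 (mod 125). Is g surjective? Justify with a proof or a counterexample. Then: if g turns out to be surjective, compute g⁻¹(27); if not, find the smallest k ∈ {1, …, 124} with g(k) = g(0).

Since gcd(50, 125) = 25, we have 50x ≡ 0 (mod 25) for all x, so g(x) ≡ 8 (mod 25).
But 0 ≢ 8 (mod 25), so 0 ∈ ℤ_{125} has no preimage. So g is not surjective.
Since g is not surjective, we find the least positive k with g(k) = g(0): this means 50k ≡ 0 (mod 125), i.e. 125 ∣ 50k. Since gcd(50, 125) = 25, dividing through by 25 this holds exactly when 5 ∣ 2k, and as gcd(2, 5) = 1, exactly when 5 ∣ k.
The smallest positive such k is 5.

5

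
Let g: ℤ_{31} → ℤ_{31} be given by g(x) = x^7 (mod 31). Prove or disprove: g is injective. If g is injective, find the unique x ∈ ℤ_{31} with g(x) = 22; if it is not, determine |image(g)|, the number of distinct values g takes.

Since 31 is prime, the nonzero elements of ℤ_{31} form a cyclic group of order 30.
As gcd(7, 30) = 1, raising to the 7th power is a bijection on this group: if u^7 ≡ v^7 then (uv^{−1})^7 = 1, and the only element of order dividing gcd(7, 30) = 1 is 1, so u = v.
With g(0) = 0 this makes g injective on all of ℤ_{31}, hence bijective (finite equal-size domain and codomain). In particular g is injective.
Since g is injective, we find the preimage of 22. The inverse of x ↦ x^7 on (ℤ_{31})^× is x ↦ x^13, because 7·13 = 91 = 3·30 + 1 ≡ 1 (mod 30) and x^{30} = 1 for x ≠ 0 (Fermat). So g⁻¹(22) = 22^13 mod 31.
Repeated squaring mod 31: 22^1 ≡ 22, 22^2 ≡ 22² = 484 ≡ 19, 22^4 ≡ 19² = 361 ≡ 20, 22^8 ≡ 20² = 400 ≡ 28. Since 13 = 8 + 4 + 1, 22^13 ≡ 28·20·22: 28·20 = 560 ≡ 2, then 2·22 = 44 ≡ 13. So 22^13 ≡ 13 (mod 31).
Hence g⁻¹(22) = 13.

13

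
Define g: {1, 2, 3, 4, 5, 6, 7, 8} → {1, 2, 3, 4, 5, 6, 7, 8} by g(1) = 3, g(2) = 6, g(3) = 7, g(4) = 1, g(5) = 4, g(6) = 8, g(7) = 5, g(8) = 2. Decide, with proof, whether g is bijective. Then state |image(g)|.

The values 3, 6, 7, 1, 4, 8, 5, 2 are a permutation of {1, 2, 3, 4, 5, 6, 7, 8}: each element appears exactly once.
So g is injective and surjective, hence bijective.
The image of g is {1, 2, 3, 4, 5, 6, 7, 8}, which has 8 elements.

8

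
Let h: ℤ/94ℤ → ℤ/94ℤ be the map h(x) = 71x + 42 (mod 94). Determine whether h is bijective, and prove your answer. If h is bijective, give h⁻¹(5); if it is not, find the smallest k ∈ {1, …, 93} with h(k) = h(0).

Recall: h is injective if h(x_1) = h(x_2) implies x_1 = x_2.
Suppose h(x_1) = h(x_2) in ℤ/94ℤ. Then 71x_1 + 42 ≡ 71x_2 + 42 (mod 94), therefore 71(x_1 − x_2) ≡ 0 (mod 94).
Since gcd(71, 94) = 1, 71 is invertible modulo 94, hence x_1 − x_2 ≡ 0 (mod 94), i.e. x_1 = x_2.
We now compute 71⁻¹ mod 94 explicitly. Euclid's algorithm: 94 = 1·71 + 23, 71 = 3·23 + 2, 23 = 11·2 + 1; back-substituting gives 1 = 49·71 − 37·94, so 71⁻¹ ≡ 49 (mod 94).
For any y ∈ ℤ/94ℤ, x = 49(y − 42) mod 94 satisfies h(x) = 71·49(y − 42) + 42 ≡ y (since 71·49 ≡ 1 mod 94). So every y has a preimage.
So h is bijective.
Since h is bijective, we compute h⁻¹(5): solve 71x + 42 ≡ 5 (mod 94), i.e. 71x ≡ 57 (mod 94).
Multiplying by 71⁻¹ = 49 gives x ≡ 49·57 = 2793 = 29·94 + 67 ≡ 67 (mod 94).
Check: h(67) = 71·67 + 42 = 4799 = 51·94 + 5 ≡ 5 (mod 94).

67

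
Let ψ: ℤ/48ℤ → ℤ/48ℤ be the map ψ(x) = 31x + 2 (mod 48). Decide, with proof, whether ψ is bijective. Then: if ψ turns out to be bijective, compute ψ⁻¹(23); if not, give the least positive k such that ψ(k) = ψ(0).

If ψ(a) = ψ(b), then 31a ≡ 31b (mod 48). Because gcd(31, 48) = 1, we may cancel 31 to get a ≡ b (mod 48).
We now compute 31⁻¹ mod 48 explicitly. Euclid's algorithm: 48 = 1·31 + 17, 31 = 1·17 + 14, 17 = 1·14 + 3, 14 = 4·3 + 2, 3 = 1·2 + 1; back-substituting gives 1 = 31·31 − 20·48, so 31⁻¹ ≡ 31 (mod 48).
Then y ↦ 31(y − 2) is a two-sided inverse to ψ, so every y ∈ ℤ/48ℤ has a preimage.
Therefore ψ is bijective.
Since ψ is bijective, we find ψ⁻¹(23): we need 31x ≡ 23 − 2 ≡ 21 (mod 48). Using 31⁻¹ = 31: x ≡ 31·21 = 651 = 13·48 + 27, so x = 27.
Check: ψ(27) = 31·27 + 2 = 839 = 17·48 + 23 ≡ 23 (mod 48).

27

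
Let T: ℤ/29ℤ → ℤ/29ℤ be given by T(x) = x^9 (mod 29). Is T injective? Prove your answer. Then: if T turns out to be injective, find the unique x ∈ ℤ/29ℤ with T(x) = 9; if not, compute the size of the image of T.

Since 29 is prime, the nonzero elements of ℤ/29ℤ form a cyclic group of order 28.
As gcd(9, 28) = 1, raising to the 9th power is a bijection on this group: if s^9 ≡ t^9 then (st^{−1})^9 = 1, and the only element of order dividing gcd(9, 28) = 1 is 1, so s = t.
With T(0) = 0 this makes T injective on all of ℤ/29ℤ, hence bijective (finite equal-size domain and codomain). In particular T is injective.
Since T is injective, we find the preimage of 9. The inverse of x ↦ x^9 on (ℤ/29ℤ)^× is x ↦ x^25, because 9·25 = 225 = 8·28 + 1 ≡ 1 (mod 28) and x^{28} = 1 for x ≠ 0 (Fermat). So T⁻¹(9) = 9^25 mod 29.
Repeated squaring mod 29: 9^1 ≡ 9, 9^2 ≡ 9² = 81 ≡ 23, 9^4 ≡ 23² = 529 ≡ 7, 9^8 ≡ 7² = 49 ≡ 20, 9^16 ≡ 20² = 400 ≡ 23. Since 25 = 16 + 8 + 1, 9^25 ≡ 23·20·9: 23·20 = 460 ≡ 25, then 25·9 = 225 ≡ 22. So 9^25 ≡ 22 (mod 29).
Hence T⁻¹(9) = 22.

22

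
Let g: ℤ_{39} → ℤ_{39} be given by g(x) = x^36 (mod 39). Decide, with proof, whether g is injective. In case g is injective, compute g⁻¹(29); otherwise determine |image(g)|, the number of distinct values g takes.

4

g(1) = 1^36 = 1.
g(2): Repeated squaring mod 39: 2^1 ≡ 2, 2^2 ≡ 2² = 4, 2^4 ≡ 4² = 16, 2^8 ≡ 16² = 256 ≡ 22, 2^16 ≡ 22² = 484 ≡ 16, 2^32 ≡ 16² = 256 ≡ 22. Since 36 = 32 + 4, 2^36 ≡ 22·16: 22·16 = 352 ≡ 1. So 2^36 ≡ 1 (mod 39).
So g(1) = g(2) = 1 while 1 ≠ 2, so g is not injective.
Since g is not injective, we determine |image(g)|. Computing x^36 mod 39 for each x (by repeated squaring, reducing mod 39 at every step), the values g(0), g(1), …, g(38) are: 0, 1, 1, 27, 1, 1, 27, 1, 1, 27, 1, 1, 27, 13, 1, 27, 1, 1, 27, 1, 1, 27, 1, 1, 27, 1, 13, 27, 1, 1, 27, 1, 1, 27, 1, 1, 27, 1, 1.
The distinct values are {0, 1, 13, 27}; there are 4 of them.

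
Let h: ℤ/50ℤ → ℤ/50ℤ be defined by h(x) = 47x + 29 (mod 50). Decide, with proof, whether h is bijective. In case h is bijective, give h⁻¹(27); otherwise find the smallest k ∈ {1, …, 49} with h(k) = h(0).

Recall: h is injective if h(s) = h(t) implies s = t.
If h(s) = h(t), then 47s ≡ 47t (mod 50). Because gcd(47, 50) = 1, we may cancel 47 to get s ≡ t (mod 50).
We now compute 47⁻¹ mod 50 explicitly. Euclid's algorithm: 50 = 1·47 + 3, 47 = 15·3 + 2, 3 = 1·2 + 1; back-substituting gives 1 = 33·47 − 31·50, so 47⁻¹ ≡ 33 (mod 50).
For any y ∈ ℤ/50ℤ, x = 33(y − 29) mod 50 satisfies h(x) = 47·33(y − 29) + 29 ≡ y (since 47·33 ≡ 1 mod 50). So every y has a preimage.
Thus h is bijective.
Since h is bijective, we compute h⁻¹(27): solve 47x + 29 ≡ 27 (mod 50), i.e. 47x ≡ 48 (mod 50).
Multiplying by 47⁻¹ = 33 gives x ≡ 33·48 = 1584 = 31·50 + 34 ≡ 34 (mod 50).
Check: h(34) = 47·34 + 29 = 1627 = 32·50 + 27 ≡ 27 (mod 50).

34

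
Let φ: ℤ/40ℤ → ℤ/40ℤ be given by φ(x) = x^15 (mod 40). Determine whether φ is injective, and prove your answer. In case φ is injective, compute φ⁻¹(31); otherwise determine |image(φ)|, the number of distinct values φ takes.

25

φ(0) = 0^15 = 0.
φ(10): Repeated squaring mod 40: 10^1 ≡ 10, 10^2 ≡ 10² = 100 ≡ 20, 10^4 ≡ 20² = 400 ≡ 0, 10^8 ≡ 0² = 0. Since 15 = 8 + 4 + 2 + 1, 10^15 ≡ 0·0·20·10: 0·0 = 0, then 0·20 = 0, then 0·10 = 0. So 10^15 ≡ 0 (mod 40).
So φ(0) = φ(10) = 0 while 0 ≠ 10, therefore φ is not injective.
Since φ is not injective, we determine |image(φ)|. Computing x^15 mod 40 for each x (by repeated squaring, reducing mod 40 at every step), the values φ(0), φ(1), …, φ(39) are: 0, 1, 8, 27, 24, 5, 16, 23, 32, 9, 0, 11, 8, 37, 24, 15, 16, 33, 32, 19, 0, 21, 8, 7, 24, 25, 16, 3, 32, 29, 0, 31, 8, 17, 24, 35, 16, 13, 32, 39.
The distinct values are {0, 1, 3, 5, 7, 8, 9, 11, 13, 15, 16, 17, 19, 21, 23, 24, 25, 27, 29, 31, 32, 33, 35, 37, 39}; there are 25 of them.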